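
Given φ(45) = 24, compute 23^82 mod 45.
By Euler: 23^{24} ≡ 1 (mod 45) since gcd(23, 45) = 1. 82 = 3×24 + 10. So 23^{82} ≡ 23^{10} ≡ 4 (mod 45)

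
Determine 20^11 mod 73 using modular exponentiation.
By repeated squaring mod 73: 20^{1}≡20, 20^{2}≡35, 20^{4}≡57, 20^{8}≡37. Then 20^{11} = 20^{8+2+1} ≡ 37 × 35 × 20 ≡ 58 mod 73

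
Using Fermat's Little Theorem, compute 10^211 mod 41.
By Fermat: 10^{40} ≡ 1 (mod 41). 211 ≡ 11 (mod 40). So 10^{211} ≡ 10^{11} ≡ 10 (mod 41)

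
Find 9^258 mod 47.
Using Fermat: 9^{46} ≡ 1 mod 47. 258 ≡ 28 mod 46. So 9^{258} ≡ 9^{28} ≡ 17 mod 47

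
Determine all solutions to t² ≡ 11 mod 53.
The square roots of 11 mod 53 are 8 and 45. Verify: 8² = 64 ≡ 11 mod 53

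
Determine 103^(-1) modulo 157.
Since 157 is prime, by Fermat 103^(-1) ≡ 103^{155} ≡ 125 mod 157. Verify: 103 × 125 = 12875 ≡ 1 mod 157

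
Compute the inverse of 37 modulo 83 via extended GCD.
Extended GCD: 37(9) + 83(-4) = 1. So 37^(-1) ≡ 9 mod 83. Verify: 37 × 9 = 333 ≡ 1 mod 83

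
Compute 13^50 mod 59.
By repeated squaring mod 59: 13^{1}≡13, 13^{2}≡51, 13^{4}≡5, 13^{8}≡25, 13^{16}≡35, 13^{32}≡45. Then 13^{50} = 13^{32+16+2} ≡ 45 × 35 × 51 ≡ 26 mod 59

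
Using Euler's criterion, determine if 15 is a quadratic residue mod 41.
By Euler's criterion: 15^{20} ≡ 40 mod 41. Since this equals -1 (≡ 40), 15 is not a QR.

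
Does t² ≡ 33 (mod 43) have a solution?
By Euler's criterion: 33^{21} ≡ 42 (mod 43). Since this equals -1 (≡ 42), 33 is not a QR.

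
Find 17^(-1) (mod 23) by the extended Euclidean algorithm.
Extended GCD: 17(-4) + 23(3) = 1. So 17^(-1) ≡ -4 ≡ 19 (mod 23). Verify: 17 × 19 = 323 ≡ 1 (mod 23)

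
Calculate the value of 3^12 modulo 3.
By repeated squaring mod 3: 3^{1}≡0, 3^{2}≡0, 3^{4}≡0, 3^{8}≡0. Then 3^{12} = 3^{8+4} ≡ 0 × 0 ≡ 0 mod 3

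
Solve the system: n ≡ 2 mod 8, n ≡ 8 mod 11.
M = 8 × 11 = 88. M₁ = 11, y₁ ≡ 3 mod 8. M₂ = 8, y₂ ≡ 7 mod 11. n = 2×11×3 + 8×8×7 ≡ 74 mod 88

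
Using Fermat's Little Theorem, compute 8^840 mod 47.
By Fermat: 8^{46} ≡ 1 (mod 47). 840 ≡ 12 (mod 46). So 8^{840} ≡ 8^{12} ≡ 14 (mod 47)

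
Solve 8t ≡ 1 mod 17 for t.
Since 17 is prime, by Fermat 8^(-1) ≡ 8^{15} ≡ 15 mod 17. Verify: 8 × 15 = 120 ≡ 1 mod 17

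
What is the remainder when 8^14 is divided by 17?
By repeated squaring (mod 17): 8^{1}≡8, 8^{2}≡13, 8^{4}≡16, 8^{8}≡1. Then 8^{14} = 8^{8+4+2} ≡ 1 × 16 × 13 ≡ 4 (mod 17)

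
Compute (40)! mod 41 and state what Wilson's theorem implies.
(40)! mod 41 = 40. Since this equals -1 (mod 41), Wilson confirms 41 is prime.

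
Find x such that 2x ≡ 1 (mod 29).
Since 29 is prime, by Fermat 2^(-1) ≡ 2^{27} ≡ 15 (mod 29). Verify: 2 × 15 = 30 ≡ 1 (mod 29)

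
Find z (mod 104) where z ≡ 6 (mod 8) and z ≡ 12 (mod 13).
M = 8 × 13 = 104. M₁ = 13, y₁ ≡ 5 (mod 8). M₂ = 8, y₂ ≡ 5 (mod 13). z = 6×13×5 + 12×8×5 ≡ 38 (mod 104)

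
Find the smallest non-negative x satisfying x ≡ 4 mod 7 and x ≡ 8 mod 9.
M = 7 × 9 = 63. M₁ = 9, y₁ ≡ 4 mod 7. M₂ = 7, y₂ ≡ 4 mod 9. x = 4×9×4 + 8×7×4 ≡ 53 mod 63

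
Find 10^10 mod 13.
By repeated squaring mod 13: 10^{1}≡10, 10^{2}≡9, 10^{4}≡3, 10^{8}≡9. Then 10^{10} = 10^{8+2} ≡ 9 × 9 ≡ 3 mod 13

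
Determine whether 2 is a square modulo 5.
By Euler's criterion: 2^{2} ≡ 4 (mod 5). Since this equals -1 (≡ 4), 2 is not a QR.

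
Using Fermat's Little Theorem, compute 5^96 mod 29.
By Fermat: 5^{28} ≡ 1 (mod 29). 96 = 3×28 + 12. So 5^{96} ≡ 5^{12} ≡ 7 (mod 29)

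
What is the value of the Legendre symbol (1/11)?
(1/11) = 1^{5} mod 11 = 1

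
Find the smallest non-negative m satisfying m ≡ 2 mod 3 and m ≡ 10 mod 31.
M = 3 × 31 = 93. M₁ = 31, y₁ ≡ 1 mod 3. M₂ = 3, y₂ ≡ 21 mod 31. m = 2×31×1 + 10×3×21 ≡ 41 mod 93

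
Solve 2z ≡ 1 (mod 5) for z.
Since 5 is prime, by Fermat 2^(-1) ≡ 2^{3} ≡ 3 (mod 5). Verify: 2 × 3 = 6 ≡ 1 (mod 5)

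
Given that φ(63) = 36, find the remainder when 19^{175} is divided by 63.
By Euler: 19^{36} ≡ 1 mod 63 since gcd(19, 63) = 1. 175 = 4×36 + 31. So 19^{175} ≡ 19^{31} ≡ 19 mod 63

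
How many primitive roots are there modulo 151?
A prime p has φ(p-1) primitive roots; here φ(150) = 40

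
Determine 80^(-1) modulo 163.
Since 163 is prime, by Fermat 80^(-1) ≡ 80^{161} ≡ 108 mod 163. Verify: 80 × 108 = 8640 ≡ 1 mod 163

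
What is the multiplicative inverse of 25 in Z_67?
Since 67 is prime, by Fermat 25^(-1) ≡ 25^{65} ≡ 59 mod 67. Verify: 25 × 59 = 1475 ≡ 1 mod 67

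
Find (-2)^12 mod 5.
Using Fermat: (-2)^{4} ≡ 1 mod 5. 12 ≡ 0 mod 4. So (-2)^{12} ≡ (-2)^{0} ≡ 1 mod 5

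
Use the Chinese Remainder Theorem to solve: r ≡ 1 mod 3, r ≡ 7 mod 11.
M = 3 × 11 = 33. M₁ = 11, y₁ ≡ 2 mod 3. M₂ = 3, y₂ ≡ 4 mod 11. r = 1×11×2 + 7×3×4 ≡ 7 mod 33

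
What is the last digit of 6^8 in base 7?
Using Fermat: 6^{6} ≡ 1 (mod 7). 8 ≡ 2 (mod 6). So 6^{8} ≡ 6^{2} ≡ 1 (mod 7)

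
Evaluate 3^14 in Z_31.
By repeated squaring mod 31: 3^{1}≡3, 3^{2}≡9, 3^{4}≡19, 3^{8}≡20. Then 3^{14} = 3^{8+4+2} ≡ 20 × 19 × 9 ≡ 10 mod 31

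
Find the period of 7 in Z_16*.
Powers of 7 mod 16: 7^1≡7, 7^2≡1. ord_16(7) = 2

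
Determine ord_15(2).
Powers of 2 mod 15: 2^1≡2, 2^2≡4, 2^3≡8, 2^4≡1. Order = 4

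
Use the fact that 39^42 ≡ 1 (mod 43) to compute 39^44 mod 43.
By Fermat: 39^{42} ≡ 1 (mod 43). So 39^{44} = 39^{42} · 39^{2} ≡ 39^{2} ≡ 16 (mod 43)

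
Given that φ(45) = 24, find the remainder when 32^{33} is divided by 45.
By Euler: 32^{24} ≡ 1 mod 45 since gcd(32, 45) = 1. 33 = 1×24 + 9. So 32^{33} ≡ 32^{9} ≡ 17 mod 45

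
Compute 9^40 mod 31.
Using Fermat: 9^{30} ≡ 1 (mod 31). 40 ≡ 10 (mod 30). So 9^{40} ≡ 9^{10} ≡ 5 (mod 31)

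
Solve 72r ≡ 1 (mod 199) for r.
Since 199 is prime, by Fermat 72^(-1) ≡ 72^{197} ≡ 47 (mod 199). Verify: 72 × 47 = 3384 ≡ 1 (mod 199)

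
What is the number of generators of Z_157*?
There are φ(157-1) = φ(156) = 48 primitive roots modulo 157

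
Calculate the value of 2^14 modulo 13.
Using Fermat: 2^{12} ≡ 1 (mod 13). 14 ≡ 2 (mod 12). So 2^{14} ≡ 2^{2} ≡ 4 (mod 13)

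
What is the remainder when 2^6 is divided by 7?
Using Fermat: 2^{6} ≡ 1 (mod 7). 6 ≡ 0 (mod 6). So 2^{6} ≡ 2^{0} ≡ 1 (mod 7)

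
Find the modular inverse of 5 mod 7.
Since 7 is prime, by Fermat 5^(-1) ≡ 5^{5} ≡ 3 mod 7. Verify: 5 × 3 = 15 ≡ 1 mod 7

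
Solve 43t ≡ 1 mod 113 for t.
Since 113 is prime, by Fermat 43^(-1) ≡ 43^{111} ≡ 92 mod 113. Verify: 43 × 92 = 3956 ≡ 1 mod 113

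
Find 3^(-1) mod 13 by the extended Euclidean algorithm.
Extended GCD: 3(-4) + 13(1) = 1. So 3^(-1) ≡ -4 ≡ 9 mod 13. Verify: 3 × 9 = 27 ≡ 1 mod 13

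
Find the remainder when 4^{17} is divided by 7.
By Fermat: 4^{6} ≡ 1 (mod 7). 17 = 2×6 + 5. So 4^{17} ≡ 4^{5} ≡ 2 (mod 7)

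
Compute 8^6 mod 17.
By repeated squaring mod 17: 8^{1}≡8, 8^{2}≡13, 8^{4}≡16. Then 8^{6} = 8^{4+2} ≡ 16 × 13 ≡ 4 mod 17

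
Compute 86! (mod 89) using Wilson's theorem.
(88)! = (86)! × (87) × (88) ≡ -1 (mod 89). So (86)! ≡ -1 × [(88)(87)]^(-1) ≡ 44 (mod 89)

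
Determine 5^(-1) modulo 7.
Since 7 is prime, by Fermat 5^(-1) ≡ 5^{5} ≡ 3 (mod 7). Verify: 5 × 3 = 15 ≡ 1 (mod 7)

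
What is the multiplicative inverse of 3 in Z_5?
Since 5 is prime, by Fermat 3^(-1) ≡ 3^{3} ≡ 2 (mod 5). Verify: 3 × 2 = 6 ≡ 1 (mod 5)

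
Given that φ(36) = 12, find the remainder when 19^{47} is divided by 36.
By Euler: 19^{12} ≡ 1 mod 36 since gcd(19, 36) = 1. 47 = 3×12 + 11. So 19^{47} ≡ 19^{11} ≡ 19 mod 36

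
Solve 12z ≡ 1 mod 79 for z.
Since 79 is prime, by Fermat 12^(-1) ≡ 12^{77} ≡ 33 mod 79. Verify: 12 × 33 = 396 ≡ 1 mod 79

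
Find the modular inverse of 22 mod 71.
Since 71 is prime, by Fermat 22^(-1) ≡ 22^{69} ≡ 42 (mod 71). Verify: 22 × 42 = 924 ≡ 1 (mod 71)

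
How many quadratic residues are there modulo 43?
Exactly half the non-zero residues mod a prime are QRs: (43-1)/2 = 21.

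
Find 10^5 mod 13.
By repeated squaring mod 13: 10^{1}≡10, 10^{2}≡9, 10^{4}≡3. Then 10^{5} = 10^{4+1} ≡ 3 × 10 ≡ 4 mod 13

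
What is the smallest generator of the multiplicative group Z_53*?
g = 2. Powers: [2, 4, 8, 16, 32, 11, 22, 44, 35, 17, ...] generates all 52 non-zero residues.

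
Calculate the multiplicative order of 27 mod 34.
Powers of 27 mod 34: 27^1≡27, 27^2≡15, 27^3≡31, 27^4≡21, 27^5≡23, 27^6≡9, 27^7≡5, 27^8≡33, 27^9≡7, 27^10≡19, 27^11≡3, 27^12≡13, 27^13≡11, 27^14≡25, 27^15≡29, 27^16≡1. Order = 16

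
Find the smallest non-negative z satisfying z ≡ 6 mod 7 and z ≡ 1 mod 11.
M = 7 × 11 = 77. M₁ = 11, y₁ ≡ 2 mod 7. M₂ = 7, y₂ ≡ 8 mod 11. z = 6×11×2 + 1×7×8 ≡ 34 mod 77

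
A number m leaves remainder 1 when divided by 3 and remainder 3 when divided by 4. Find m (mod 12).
M = 3 × 4 = 12. M₁ = 4, y₁ ≡ 1 (mod 3). M₂ = 3, y₂ ≡ 3 (mod 4). m = 1×4×1 + 3×3×3 ≡ 7 (mod 12)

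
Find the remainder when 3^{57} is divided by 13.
By Fermat: 3^{12} ≡ 1 (mod 13). 57 = 4×12 + 9. So 3^{57} ≡ 3^{9} ≡ 1 (mod 13)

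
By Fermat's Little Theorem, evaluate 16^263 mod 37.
By Fermat: 16^{36} ≡ 1 (mod 37). 263 ≡ 11 (mod 36). So 16^{263} ≡ 16^{11} ≡ 34 (mod 37)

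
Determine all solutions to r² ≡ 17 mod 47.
The square roots of 17 mod 47 are 8 and 39. Verify: 8² = 64 ≡ 17 mod 47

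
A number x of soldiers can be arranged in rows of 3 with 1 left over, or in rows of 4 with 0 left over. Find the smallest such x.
M = 3 × 4 = 12. M₁ = 4, y₁ ≡ 1 mod 3. M₂ = 3, y₂ ≡ 3 mod 4. x = 1×4×1 + 0×3×3 ≡ 4 mod 12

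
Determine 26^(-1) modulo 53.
Since 53 is prime, by Fermat 26^(-1) ≡ 26^{51} ≡ 51 (mod 53). Verify: 26 × 51 = 1326 ≡ 1 (mod 53)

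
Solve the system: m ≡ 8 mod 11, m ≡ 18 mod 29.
M = 11 × 29 = 319. M₁ = 29, y₁ ≡ 8 mod 11. M₂ = 11, y₂ ≡ 8 mod 29. m = 8×29×8 + 18×11×8 ≡ 250 mod 319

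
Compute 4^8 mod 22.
By repeated squaring mod 22: 4^{1}≡4, 4^{2}≡16, 4^{4}≡14, 4^{8}≡20. So 4^{8} ≡ 20 mod 22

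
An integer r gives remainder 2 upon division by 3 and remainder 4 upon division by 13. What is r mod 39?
M = 3 × 13 = 39. M₁ = 13, y₁ ≡ 1 mod 3. M₂ = 3, y₂ ≡ 9 mod 13. r = 2×13×1 + 4×3×9 ≡ 17 mod 39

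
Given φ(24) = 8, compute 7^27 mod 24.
By Euler: 7^{8} ≡ 1 (mod 24) since gcd(7, 24) = 1. 27 = 3×8 + 3. So 7^{27} ≡ 7^{3} ≡ 7 (mod 24)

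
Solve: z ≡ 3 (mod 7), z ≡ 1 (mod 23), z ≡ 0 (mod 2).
M = 7 × 23 × 2 = 322. M₁ = 46, y₁ ≡ 2 (mod 7). M₂ = 14, y₂ ≡ 5 (mod 23). M₃ = 161, y₃ ≡ 1 (mod 2). z = 3×46×2 + 1×14×5 + 0×161×1 ≡ 24 (mod 322)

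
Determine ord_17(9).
Powers of 9 mod 17: 9^1≡9, 9^2≡13, 9^3≡15, 9^4≡16, 9^5≡8, 9^6≡4, 9^7≡2, 9^8≡1. So the order of 9 is 8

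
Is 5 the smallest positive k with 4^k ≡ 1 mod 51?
Powers of 4 mod 51: 4^1≡4, 4^2≡16, 4^3≡13, 4^4≡1. Already 4^4≡1, so the order is 4 < 5. No, the actual order is 4.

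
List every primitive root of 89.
There are φ(88) = 40 primitive roots mod 89: {3, 6, 7, 13, 14, 15, 19, 23, 24, 26, 27, 28, 29, 30, 31, 33, 35, 38, 41, 43, 46, 48, 51, 54, 56, 58, 59, 60, 61, 62, 63, 65, 66, 70, 74, 75, 76, 82, 83, 86}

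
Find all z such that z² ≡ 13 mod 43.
The square roots of 13 mod 43 are 23 and 20. Verify: 23² = 529 ≡ 13 mod 43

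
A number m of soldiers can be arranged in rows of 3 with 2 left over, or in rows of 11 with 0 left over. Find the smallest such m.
M = 3 × 11 = 33. M₁ = 11, y₁ ≡ 2 mod 3. M₂ = 3, y₂ ≡ 4 mod 11. m = 2×11×2 + 0×3×4 ≡ 11 mod 33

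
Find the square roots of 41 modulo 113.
The square roots of 41 mod 113 are 43 and 70. Verify: 43² = 1849 ≡ 41 mod 113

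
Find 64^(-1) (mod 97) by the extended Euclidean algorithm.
Extended GCD: 64(47) + 97(-31) = 1. So 64^(-1) ≡ 47 (mod 97). Verify: 64 × 47 = 3008 ≡ 1 (mod 97)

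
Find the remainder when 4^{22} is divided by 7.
By Fermat: 4^{6} ≡ 1 mod 7. 22 = 3×6 + 4. So 4^{22} ≡ 4^{4} ≡ 4 mod 7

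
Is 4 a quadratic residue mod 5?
By Euler's criterion: 4^{2} ≡ 1 mod 5. Since this equals 1, 4 is a QR.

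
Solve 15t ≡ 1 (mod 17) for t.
Since 17 is prime, by Fermat 15^(-1) ≡ 15^{15} ≡ 8 (mod 17). Verify: 15 × 8 = 120 ≡ 1 (mod 17)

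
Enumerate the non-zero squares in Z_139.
Quadratic residues modulo 139: {1, 4, 5, 6, 7, 9, 11, 13, 16, 20, 24, 25, 28, 29, 30, 31, 34, 35, 36, 37, 38, 41, 42, 44, 45, 46, 47, 49, 51, 52, 54, 55, 57, 63, 64, 65, 66, 67, 69, 71, 77, 78, 79, 80, 81, 83, 86, 89, 91, 96, 99, 100, 106, 107, 112, 113, 116, 117, 118, 120, 121, 122, 124, 125, 127, 129, 131, 136, 137}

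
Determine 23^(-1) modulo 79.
Since 79 is prime, by Fermat 23^(-1) ≡ 23^{77} ≡ 55 mod 79. Verify: 23 × 55 = 1265 ≡ 1 mod 79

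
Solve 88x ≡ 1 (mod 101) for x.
Since 101 is prime, by Fermat 88^(-1) ≡ 88^{99} ≡ 31 (mod 101). Verify: 88 × 31 = 2728 ≡ 1 (mod 101)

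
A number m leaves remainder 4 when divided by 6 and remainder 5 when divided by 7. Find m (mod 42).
M = 6 × 7 = 42. M₁ = 7, y₁ ≡ 1 (mod 6). M₂ = 6, y₂ ≡ 6 (mod 7). m = 4×7×1 + 5×6×6 ≡ 40 (mod 42)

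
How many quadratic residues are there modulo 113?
The squaring map on Z_113* is 2-to-1, so there are (112)/2 = 56 QRs.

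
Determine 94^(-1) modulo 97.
Since 97 is prime, by Fermat 94^(-1) ≡ 94^{95} ≡ 32 mod 97. Verify: 94 × 32 = 3008 ≡ 1 mod 97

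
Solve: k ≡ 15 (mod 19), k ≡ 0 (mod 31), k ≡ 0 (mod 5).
M = 19 × 31 × 5 = 2945. M₁ = 155, y₁ ≡ 13 (mod 19). M₂ = 95, y₂ ≡ 16 (mod 31). M₃ = 589, y₃ ≡ 4 (mod 5). k = 15×155×13 + 0×95×16 + 0×589×4 ≡ 775 (mod 2945)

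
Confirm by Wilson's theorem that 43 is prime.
(42)! mod 43 = 42. Since this equals -1 mod 43, Wilson confirms 43 is prime.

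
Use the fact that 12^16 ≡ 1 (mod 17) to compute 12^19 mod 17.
By Fermat: 12^{16} ≡ 1 (mod 17). So 12^{19} = 12^{16} · 12^{3} ≡ 12^{3} ≡ 11 (mod 17)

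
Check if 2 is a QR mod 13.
By Euler's criterion: 2^{6} ≡ 12 (mod 13). Since this equals -1 (≡ 12), 2 is not a QR.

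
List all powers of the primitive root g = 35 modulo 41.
35^1, 35^2, ..., 35^{40} mod 41: [35, 36, 30, 25, 14, 39, 12, 10, 22, 32, 13, 4, 17, 21, 38, 18, 15, 33, 7, 40, 6, 5, 11, 16, 27, 2, 29, 31, 19, 9, 28, 37, 24, 20, 3, 23, 26, 8, 34, 1]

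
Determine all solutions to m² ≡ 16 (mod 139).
The square roots of 16 mod 139 are 4 and 135. Verify: 4² = 16 ≡ 16 (mod 139)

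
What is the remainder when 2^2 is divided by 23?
2^{2} = 4 ≡ 4 (mod 23)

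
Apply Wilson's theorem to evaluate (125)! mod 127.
(126)! = (125)! × (126) ≡ -1 (mod 127). So (125)! ≡ -1 × (126)^(-1) ≡ (-1)×(-1) = 1 (mod 127)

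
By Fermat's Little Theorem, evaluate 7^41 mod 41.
By Fermat: 7^{40} ≡ 1 (mod 41). So 7^{41} = 7^{40} · 7^{1} ≡ 7^{1} ≡ 7 (mod 41)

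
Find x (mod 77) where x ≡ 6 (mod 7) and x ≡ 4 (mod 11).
M = 7 × 11 = 77. M₁ = 11, y₁ ≡ 2 (mod 7). M₂ = 7, y₂ ≡ 8 (mod 11). x = 6×11×2 + 4×7×8 ≡ 48 (mod 77)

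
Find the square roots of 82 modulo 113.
The square roots of 82 mod 113 are 67 and 46. Verify: 67² = 4489 ≡ 82 mod 113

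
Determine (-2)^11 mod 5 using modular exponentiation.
Using Fermat: (-2)^{4} ≡ 1 (mod 5). 11 ≡ 3 (mod 4). So (-2)^{11} ≡ (-2)^{3} ≡ 2 (mod 5)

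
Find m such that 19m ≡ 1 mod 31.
Since 31 is prime, by Fermat 19^(-1) ≡ 19^{29} ≡ 18 mod 31. Verify: 19 × 18 = 342 ≡ 1 mod 31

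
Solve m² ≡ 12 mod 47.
The square roots of 12 mod 47 are 24 and 23. Verify: 24² = 576 ≡ 12 mod 47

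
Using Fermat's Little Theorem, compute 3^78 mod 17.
By Fermat: 3^{16} ≡ 1 mod 17. 78 = 4×16 + 14. So 3^{78} ≡ 3^{14} ≡ 2 mod 17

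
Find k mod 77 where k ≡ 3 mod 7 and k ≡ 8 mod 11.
M = 7 × 11 = 77. M₁ = 11, y₁ ≡ 2 mod 7. M₂ = 7, y₂ ≡ 8 mod 11. k = 3×11×2 + 8×7×8 ≡ 52 mod 77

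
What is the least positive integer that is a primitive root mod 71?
g = 7. Powers: [7, 49, 59, 58, 51, 2, 14, 27, 47, ...] generates all 70 non-zero residues.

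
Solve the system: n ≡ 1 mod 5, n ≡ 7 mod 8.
M = 5 × 8 = 40. M₁ = 8, y₁ ≡ 2 mod 5. M₂ = 5, y₂ ≡ 5 mod 8. n = 1×8×2 + 7×5×5 ≡ 31 mod 40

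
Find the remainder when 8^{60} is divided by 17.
By Fermat: 8^{16} ≡ 1 mod 17. 60 = 3×16 + 12. So 8^{60} ≡ 8^{12} ≡ 16 mod 17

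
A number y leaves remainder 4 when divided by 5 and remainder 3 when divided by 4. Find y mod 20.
M = 5 × 4 = 20. M₁ = 4, y₁ ≡ 4 mod 5. M₂ = 5, y₂ ≡ 1 mod 4. y = 4×4×4 + 3×5×1 ≡ 19 mod 20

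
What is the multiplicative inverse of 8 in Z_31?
Since 31 is prime, by Fermat 8^(-1) ≡ 8^{29} ≡ 4 mod 31. Verify: 8 × 4 = 32 ≡ 1 mod 31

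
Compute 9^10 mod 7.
Using Fermat: 9^{6} ≡ 1 mod 7. 10 ≡ 4 mod 6. So 9^{10} ≡ 9^{4} ≡ 2 mod 7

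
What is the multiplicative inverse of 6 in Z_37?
Since 37 is prime, by Fermat 6^(-1) ≡ 6^{35} ≡ 31 mod 37. Verify: 6 × 31 = 186 ≡ 1 mod 37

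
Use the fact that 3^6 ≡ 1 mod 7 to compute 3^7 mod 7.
By Fermat: 3^{6} ≡ 1 mod 7. So 3^{7} = 3^{6} · 3^{1} ≡ 3^{1} ≡ 3 mod 7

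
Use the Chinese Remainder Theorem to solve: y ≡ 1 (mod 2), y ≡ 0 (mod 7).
M = 2 × 7 = 14. M₁ = 7, y₁ ≡ 1 (mod 2). M₂ = 2, y₂ ≡ 4 (mod 7). y = 1×7×1 + 0×2×4 ≡ 7 (mod 14)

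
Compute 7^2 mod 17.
7^{2} = 49 ≡ 15 mod 17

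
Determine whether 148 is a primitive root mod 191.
ord_191(148) divides 190. For each prime q|190: 148^{95}≡190, 148^{38}≡109, 148^{10}≡160, none ≡ 1. So 148 has order 190 and is a primitive root mod 191.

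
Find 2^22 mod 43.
By repeated squaring mod 43: 2^{1}≡2, 2^{2}≡4, 2^{4}≡16, 2^{8}≡41, 2^{16}≡4. Then 2^{22} = 2^{16+4+2} ≡ 4 × 16 × 4 ≡ 41 mod 43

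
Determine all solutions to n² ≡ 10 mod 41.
The square roots of 10 mod 41 are 16 and 25. Verify: 16² = 256 ≡ 10 mod 41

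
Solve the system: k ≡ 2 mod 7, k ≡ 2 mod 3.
M = 7 × 3 = 21. M₁ = 3, y₁ ≡ 5 mod 7. M₂ = 7, y₂ ≡ 1 mod 3. k = 2×3×5 + 2×7×1 ≡ 2 mod 21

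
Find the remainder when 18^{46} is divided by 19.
By Fermat: 18^{18} ≡ 1 (mod 19). 46 = 2×18 + 10. So 18^{46} ≡ 18^{10} ≡ 1 (mod 19)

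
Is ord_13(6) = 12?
Powers of 6 mod 13: 6^1≡6, 6^2≡10, 6^3≡8, 6^4≡9, 6^5≡2, 6^6≡12, 6^7≡7, 6^8≡3, 6^9≡5, 6^10≡4, 6^11≡11, 6^12≡1. First k with 6^k≡1 is k=12. Yes, ord_13(6) = 12.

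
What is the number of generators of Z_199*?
There are φ(199-1) = φ(198) = 60 primitive roots modulo 199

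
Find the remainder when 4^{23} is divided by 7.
By Fermat: 4^{6} ≡ 1 mod 7. 23 = 3×6 + 5. So 4^{23} ≡ 4^{5} ≡ 2 mod 7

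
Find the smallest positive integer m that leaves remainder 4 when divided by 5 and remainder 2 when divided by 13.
M = 5 × 13 = 65. M₁ = 13, y₁ ≡ 2 (mod 5). M₂ = 5, y₂ ≡ 8 (mod 13). m = 4×13×2 + 2×5×8 ≡ 54 (mod 65)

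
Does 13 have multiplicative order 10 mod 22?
Powers of 13 mod 22: 13^1≡13, 13^2≡15, 13^3≡19, 13^4≡5, 13^5≡21, 13^6≡9, 13^7≡7, 13^8≡3, 13^9≡17, 13^10≡1. First k with 13^k≡1 is k=10. Yes, ord_22(13) = 10.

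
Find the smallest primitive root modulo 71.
g = 7. Powers: [7, 49, 59, 58, 51, 2, 14, 27, ...] generates all 70 non-zero residues.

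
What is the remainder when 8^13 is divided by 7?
Using Fermat: 8^{6} ≡ 1 (mod 7). 13 ≡ 1 (mod 6). So 8^{13} ≡ 8^{1} ≡ 1 (mod 7)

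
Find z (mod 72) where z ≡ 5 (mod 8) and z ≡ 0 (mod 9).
M = 8 × 9 = 72. M₁ = 9, y₁ ≡ 1 (mod 8). M₂ = 8, y₂ ≡ 8 (mod 9). z = 5×9×1 + 0×8×8 ≡ 45 (mod 72)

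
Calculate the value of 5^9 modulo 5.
By repeated squaring (mod 5): 5^{1}≡0, 5^{2}≡0, 5^{4}≡0, 5^{8}≡0. Then 5^{9} = 5^{8+1} ≡ 0 × 0 ≡ 0 (mod 5)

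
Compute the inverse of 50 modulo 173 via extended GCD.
Extended GCD: 50(45) + 173(-13) = 1. So 50^(-1) ≡ 45 mod 173. Verify: 50 × 45 = 2250 ≡ 1 mod 173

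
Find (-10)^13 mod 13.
Using Fermat: (-10)^{12} ≡ 1 mod 13. 13 ≡ 1 mod 12. So (-10)^{13} ≡ (-10)^{1} ≡ 3 mod 13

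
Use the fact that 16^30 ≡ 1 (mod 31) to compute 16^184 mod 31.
By Fermat: 16^{30} ≡ 1 (mod 31). 184 ≡ 4 (mod 30). So 16^{184} ≡ 16^{4} ≡ 2 (mod 31)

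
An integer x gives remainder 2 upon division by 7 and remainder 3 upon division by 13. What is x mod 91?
M = 7 × 13 = 91. M₁ = 13, y₁ ≡ 6 mod 7. M₂ = 7, y₂ ≡ 2 mod 13. x = 2×13×6 + 3×7×2 ≡ 16 mod 91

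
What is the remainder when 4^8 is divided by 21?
By repeated squaring (mod 21): 4^{1}≡4, 4^{2}≡16, 4^{4}≡4, 4^{8}≡16. So 4^{8} ≡ 16 (mod 21)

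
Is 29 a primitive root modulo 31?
29^{10} ≡ 1 mod 31 and 10 < 30, so ord_31(29) = 10 ≠ 30 and 29 is not a primitive root.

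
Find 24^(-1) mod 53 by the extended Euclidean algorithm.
Extended GCD: 24(-11) + 53(5) = 1. So 24^(-1) ≡ -11 ≡ 42 mod 53. Verify: 24 × 42 = 1008 ≡ 1 mod 53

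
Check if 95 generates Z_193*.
95^{96} ≡ 1 mod 193 and 96 < 192, so ord_193(95) = 96 ≠ 192 and 95 is not a primitive root.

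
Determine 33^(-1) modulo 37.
Since 37 is prime, by Fermat 33^(-1) ≡ 33^{35} ≡ 9 mod 37. Verify: 33 × 9 = 297 ≡ 1 mod 37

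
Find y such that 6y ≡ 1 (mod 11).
Since 11 is prime, by Fermat 6^(-1) ≡ 6^{9} ≡ 2 (mod 11). Verify: 6 × 2 = 12 ≡ 1 (mod 11)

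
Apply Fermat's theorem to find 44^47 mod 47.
By Fermat: 44^{46} ≡ 1 mod 47. So 44^{47} = 44^{46} · 44^{1} ≡ 44^{1} ≡ 44 mod 47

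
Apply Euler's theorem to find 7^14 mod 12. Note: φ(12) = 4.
By Euler: 7^{4} ≡ 1 mod 12 since gcd(7, 12) = 1. 14 = 3×4 + 2. So 7^{14} ≡ 7^{2} ≡ 1 mod 12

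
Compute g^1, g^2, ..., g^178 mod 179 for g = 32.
32^1, 32^2, ..., 32^{178} mod 179: [32, 129, 11, 173, 166, 121, 113, 36, 78, 169, 38, 142, 69, 60, 130, 43, 123, 177, 115, 100, 157, 12, 26, 116, 132, 107, 23, 20, 103, 74, 41, 59, 98, 93, 112, 4, 128, 158, 44, 155, 127, 126, 94, 144, 133, 139, 152, 31, 97, 61, 162, 172, 134, 171, 102, 42, 91, 48, 104, 106, 170, 70, 92, 80, 54, 117, 164, 57, 34, 14, 90, 16, 154, 95, 176, 83, 150, 146, 18, 39, 174, 19, 71, 124, 30, 65, 111, 151, 178, 147, 50, 168, 6, 13, 58, 66, 143, 101, 10, 141, 37, 110, 119, 49, 136, 56, 2, 64, 79, 22, 167, 153, 63, 47, 72, 156, 159, 76, 105, 138, 120, 81, 86, 67, 175, 51, 21, 135, 24, 52, 53, 85, 35, 46, 40, 27, 148, 82, 118, 17, 7, 45, 8, 77, 137, 88, 131, 75, 73, 9, 109, 87, 99, 125, 62, 15, 122, 145, 165, 89, 163, 25, 84, 3, 96, 29, 33, 161, 140, 5, 160, 108, 55, 149, 114, 68, 28, 1]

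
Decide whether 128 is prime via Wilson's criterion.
(127)! mod 128 = 0. Since 0 ≢ -1 (mod 128), 128 is not prime.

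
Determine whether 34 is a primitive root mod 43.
ord_43(34) divides 42. For each prime q|42: 34^{21}≡42, 34^{14}≡6, 34^{6}≡4, none ≡ 1. So 34 has order 42 and is a primitive root mod 43.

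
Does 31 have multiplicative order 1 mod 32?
Powers of 31 mod 32: 31^1≡31, 31^2≡1. 31^1≡31≢1, so ord ≠ 1. No, the actual order is 2.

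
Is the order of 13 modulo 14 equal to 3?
Powers of 13 mod 14: 13^1≡13, 13^2≡1. Already 13^2≡1, so the order is 2 < 3. No, the actual order is 2.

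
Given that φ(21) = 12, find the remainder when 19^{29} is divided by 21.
By Euler: 19^{12} ≡ 1 (mod 21) since gcd(19, 21) = 1. 29 = 2×12 + 5. So 19^{29} ≡ 19^{5} ≡ 10 (mod 21)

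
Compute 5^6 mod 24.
By repeated squaring mod 24: 5^{1}≡5, 5^{2}≡1, 5^{4}≡1. Then 5^{6} = 5^{4+2} ≡ 1 × 1 ≡ 1 mod 24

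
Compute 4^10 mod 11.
Using Fermat: 4^{10} ≡ 1 mod 11. 10 ≡ 0 mod 10. So 4^{10} ≡ 4^{0} ≡ 1 mod 11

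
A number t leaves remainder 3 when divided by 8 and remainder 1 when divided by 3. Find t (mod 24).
M = 8 × 3 = 24. M₁ = 3, y₁ ≡ 3 (mod 8). M₂ = 8, y₂ ≡ 2 (mod 3). t = 3×3×3 + 1×8×2 ≡ 19 (mod 24)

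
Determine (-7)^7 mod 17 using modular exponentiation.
By repeated squaring mod 17: (-7)^{1}≡10, (-7)^{2}≡15, (-7)^{4}≡4. Then (-7)^{7} = (-7)^{4+2+1} ≡ 4 × 15 × 10 ≡ 5 mod 17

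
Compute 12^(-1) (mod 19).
Since 19 is prime, by Fermat 12^(-1) ≡ 12^{17} ≡ 8 (mod 19). Verify: 12 × 8 = 96 ≡ 1 (mod 19)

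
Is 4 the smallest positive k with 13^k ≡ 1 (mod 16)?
Powers of 13 mod 16: 13^1≡13, 13^2≡9, 13^3≡5, 13^4≡1. First k with 13^k≡1 is k=4. Yes, ord_16(13) = 4.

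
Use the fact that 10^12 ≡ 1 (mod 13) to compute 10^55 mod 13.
By Fermat: 10^{12} ≡ 1 (mod 13). 55 = 4×12 + 7. So 10^{55} ≡ 10^{7} ≡ 10 (mod 13)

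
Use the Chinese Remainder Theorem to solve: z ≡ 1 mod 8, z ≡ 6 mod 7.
M = 8 × 7 = 56. M₁ = 7, y₁ ≡ 7 mod 8. M₂ = 8, y₂ ≡ 1 mod 7. z = 1×7×7 + 6×8×1 ≡ 41 mod 56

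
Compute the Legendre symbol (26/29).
(26/29) = 26^{14} mod 29 = -1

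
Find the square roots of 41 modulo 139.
The square roots of 41 mod 139 are 67 and 72. Verify: 67² = 4489 ≡ 41 mod 139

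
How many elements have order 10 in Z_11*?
A prime p has φ(p-1) primitive roots; here φ(10) = 4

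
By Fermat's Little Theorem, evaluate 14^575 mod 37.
By Fermat: 14^{36} ≡ 1 (mod 37). 575 ≡ 35 (mod 36). So 14^{575} ≡ 14^{35} ≡ 8 (mod 37)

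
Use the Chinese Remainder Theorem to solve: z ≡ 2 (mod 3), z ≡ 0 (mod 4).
M = 3 × 4 = 12. M₁ = 4, y₁ ≡ 1 (mod 3). M₂ = 3, y₂ ≡ 3 (mod 4). z = 2×4×1 + 0×3×3 ≡ 8 (mod 12)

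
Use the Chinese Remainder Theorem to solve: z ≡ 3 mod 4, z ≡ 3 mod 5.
M = 4 × 5 = 20. M₁ = 5, y₁ ≡ 1 mod 4. M₂ = 4, y₂ ≡ 4 mod 5. z = 3×5×1 + 3×4×4 ≡ 3 mod 20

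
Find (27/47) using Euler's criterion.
(27/47) = 27^{23} mod 47 = 1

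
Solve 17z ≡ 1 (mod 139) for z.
Since 139 is prime, by Fermat 17^(-1) ≡ 17^{137} ≡ 90 (mod 139). Verify: 17 × 90 = 1530 ≡ 1 (mod 139)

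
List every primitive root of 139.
There are φ(138) = 44 primitive roots mod 139: {2, 3, 12, 15, 17, 18, 19, 21, 22, 26, 32, 40, 50, 53, 56, 58, 61, 68, 70, 72, 73, 85, 88, 90, 92, 93, 98, 101, 102, 104, 108, 109, 110, 111, 114, 115, 119, 123, 126, 128, 130, 132, 134, 135}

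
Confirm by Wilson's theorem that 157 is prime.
(156)! mod 157 = 156. Since this equals -1 (mod 157), Wilson confirms 157 is prime.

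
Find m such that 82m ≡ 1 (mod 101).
Since 101 is prime, by Fermat 82^(-1) ≡ 82^{99} ≡ 85 (mod 101). Verify: 82 × 85 = 6970 ≡ 1 (mod 101)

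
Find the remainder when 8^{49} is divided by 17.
By Fermat: 8^{16} ≡ 1 mod 17. 49 = 3×16 + 1. So 8^{49} ≡ 8^{1} ≡ 8 mod 17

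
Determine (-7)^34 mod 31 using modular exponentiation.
Using Fermat: (-7)^{30} ≡ 1 mod 31. 34 ≡ 4 mod 30. So (-7)^{34} ≡ (-7)^{4} ≡ 14 mod 31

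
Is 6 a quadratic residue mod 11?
By Euler's criterion: 6^{5} ≡ 10 (mod 11). Since this equals -1 (≡ 10), 6 is not a QR.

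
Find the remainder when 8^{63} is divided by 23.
By Fermat: 8^{22} ≡ 1 (mod 23). 63 = 2×22 + 19. So 8^{63} ≡ 8^{19} ≡ 4 (mod 23)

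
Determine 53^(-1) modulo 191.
Since 191 is prime, by Fermat 53^(-1) ≡ 53^{189} ≡ 173 (mod 191). Verify: 53 × 173 = 9169 ≡ 1 (mod 191)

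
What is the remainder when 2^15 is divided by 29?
By repeated squaring mod 29: 2^{1}≡2, 2^{2}≡4, 2^{4}≡16, 2^{8}≡24. Then 2^{15} = 2^{8+4+2+1} ≡ 24 × 16 × 4 × 2 ≡ 27 mod 29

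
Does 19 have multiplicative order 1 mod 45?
Powers of 19 mod 45: 19^1≡19, 19^2≡1. 19^1≡19≢1, so ord ≠ 1. No, the actual order is 2.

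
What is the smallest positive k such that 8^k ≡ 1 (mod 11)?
Powers of 8 mod 11: 8^1≡8, 8^2≡9, 8^3≡6, 8^4≡4, 8^5≡10, 8^6≡3, 8^7≡2, 8^8≡5, 8^9≡7, 8^10≡1. So the order of 8 is 10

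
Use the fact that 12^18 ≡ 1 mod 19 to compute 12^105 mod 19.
By Fermat: 12^{18} ≡ 1 mod 19. 105 = 5×18 + 15. So 12^{105} ≡ 12^{15} ≡ 18 mod 19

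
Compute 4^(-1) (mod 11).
Since 11 is prime, by Fermat 4^(-1) ≡ 4^{9} ≡ 3 (mod 11). Verify: 4 × 3 = 12 ≡ 1 (mod 11)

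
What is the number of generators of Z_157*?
Number of primitive roots mod 157 = φ(p-1) = φ(156) = 48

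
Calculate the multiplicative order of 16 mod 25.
Powers of 16 mod 25: 16^1≡16, 16^2≡6, 16^3≡21, 16^4≡11, 16^5≡1. Order = 5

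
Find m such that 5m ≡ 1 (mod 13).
Since 13 is prime, by Fermat 5^(-1) ≡ 5^{11} ≡ 8 (mod 13). Verify: 5 × 8 = 40 ≡ 1 (mod 13)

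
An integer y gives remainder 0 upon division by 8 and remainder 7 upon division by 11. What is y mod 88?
M = 8 × 11 = 88. M₁ = 11, y₁ ≡ 3 mod 8. M₂ = 8, y₂ ≡ 7 mod 11. y = 0×11×3 + 7×8×7 ≡ 40 mod 88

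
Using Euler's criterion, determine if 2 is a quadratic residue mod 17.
By Euler's criterion: 2^{8} ≡ 1 mod 17. Since this equals 1, 2 is a QR.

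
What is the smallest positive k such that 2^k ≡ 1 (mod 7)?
Powers of 2 mod 7: 2^1≡2, 2^2≡4, 2^3≡1. Order = 3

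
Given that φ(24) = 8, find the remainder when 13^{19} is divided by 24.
By Euler: 13^{8} ≡ 1 mod 24 since gcd(13, 24) = 1. 19 = 2×8 + 3. So 13^{19} ≡ 13^{3} ≡ 13 mod 24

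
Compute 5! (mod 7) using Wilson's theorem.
(6)! = (5)! × (6) ≡ -1 (mod 7). So (5)! ≡ -1 × (6)^(-1) ≡ (-1)×(-1) = 1 (mod 7)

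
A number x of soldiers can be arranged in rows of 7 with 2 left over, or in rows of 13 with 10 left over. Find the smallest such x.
M = 7 × 13 = 91. M₁ = 13, y₁ ≡ 6 mod 7. M₂ = 7, y₂ ≡ 2 mod 13. x = 2×13×6 + 10×7×2 ≡ 23 mod 91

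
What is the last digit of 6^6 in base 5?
Using Fermat: 6^{4} ≡ 1 mod 5. 6 ≡ 2 mod 4. So 6^{6} ≡ 6^{2} ≡ 1 mod 5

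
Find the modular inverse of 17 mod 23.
Since 23 is prime, by Fermat 17^(-1) ≡ 17^{21} ≡ 19 mod 23. Verify: 17 × 19 = 323 ≡ 1 mod 23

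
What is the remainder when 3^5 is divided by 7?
By repeated squaring mod 7: 3^{1}≡3, 3^{2}≡2, 3^{4}≡4. Then 3^{5} = 3^{4+1} ≡ 4 × 3 ≡ 5 mod 7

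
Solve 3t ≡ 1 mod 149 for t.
Since 149 is prime, by Fermat 3^(-1) ≡ 3^{147} ≡ 50 mod 149. Verify: 3 × 50 = 150 ≡ 1 mod 149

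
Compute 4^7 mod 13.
By repeated squaring mod 13: 4^{1}≡4, 4^{2}≡3, 4^{4}≡9. Then 4^{7} = 4^{4+2+1} ≡ 9 × 3 × 4 ≡ 4 mod 13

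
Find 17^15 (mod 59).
By repeated squaring (mod 59): 17^{1}≡17, 17^{2}≡53, 17^{4}≡36, 17^{8}≡57. Then 17^{15} = 17^{8+4+2+1} ≡ 57 × 36 × 53 × 17 ≡ 28 (mod 59)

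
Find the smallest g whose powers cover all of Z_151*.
g = 6. For each prime q|150: 6^{75}≡150, 6^{50}≡32, 6^{30}≡59, none ≡ 1, so ord_151(6) = 150 and 6 is a primitive root.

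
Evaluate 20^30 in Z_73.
By repeated squaring mod 73: 20^{1}≡20, 20^{2}≡35, 20^{4}≡57, 20^{8}≡37, 20^{16}≡55. Then 20^{30} = 20^{16+8+4+2} ≡ 55 × 37 × 57 × 35 ≡ 3 mod 73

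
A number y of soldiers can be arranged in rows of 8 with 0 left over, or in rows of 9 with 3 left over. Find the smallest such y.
M = 8 × 9 = 72. M₁ = 9, y₁ ≡ 1 mod 8. M₂ = 8, y₂ ≡ 8 mod 9. y = 0×9×1 + 3×8×8 ≡ 48 mod 72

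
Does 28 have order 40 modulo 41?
ord_41(28) divides 40. For each prime q|40: 28^{20}≡40, 28^{8}≡10, none ≡ 1. So 28 has order 40 and is a primitive root mod 41.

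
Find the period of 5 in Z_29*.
Powers of 5 mod 29: 5^1≡5, 5^2≡25, 5^3≡9, 5^4≡16, 5^5≡22, 5^6≡23, 5^7≡28, 5^8≡24, 5^9≡4, 5^10≡20, 5^11≡13, 5^12≡7, 5^13≡6, 5^14≡1. ord_29(5) = 14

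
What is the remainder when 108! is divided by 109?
By Wilson's theorem, (108)! ≡ -1 ≡ 108 (mod 109)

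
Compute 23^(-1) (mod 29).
Since 29 is prime, by Fermat 23^(-1) ≡ 23^{27} ≡ 24 (mod 29). Verify: 23 × 24 = 552 ≡ 1 (mod 29)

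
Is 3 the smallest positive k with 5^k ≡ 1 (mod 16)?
Powers of 5 mod 16: 5^1≡5, 5^2≡9, 5^3≡13, 5^4≡1. 5^3≡13≢1, so ord ≠ 3. No, the actual order is 4.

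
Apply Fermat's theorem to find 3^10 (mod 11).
By Fermat's Little Theorem, 3^{10} ≡ 1 (mod 11) since 11 is prime and gcd(3, 11) = 1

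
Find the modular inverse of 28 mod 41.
Since 41 is prime, by Fermat 28^(-1) ≡ 28^{39} ≡ 22 (mod 41). Verify: 28 × 22 = 616 ≡ 1 (mod 41)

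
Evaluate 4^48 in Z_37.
Using Fermat: 4^{36} ≡ 1 mod 37. 48 ≡ 12 mod 36. So 4^{48} ≡ 4^{12} ≡ 10 mod 37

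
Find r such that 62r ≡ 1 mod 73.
Since 73 is prime, by Fermat 62^(-1) ≡ 62^{71} ≡ 53 mod 73. Verify: 62 × 53 = 3286 ≡ 1 mod 73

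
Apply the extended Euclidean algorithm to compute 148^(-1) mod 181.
Extended GCD: 148(-11) + 181(9) = 1. So 148^(-1) ≡ -11 ≡ 170 mod 181. Verify: 148 × 170 = 25160 ≡ 1 mod 181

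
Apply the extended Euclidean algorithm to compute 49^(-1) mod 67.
Extended GCD: 49(26) + 67(-19) = 1. So 49^(-1) ≡ 26 (mod 67). Verify: 49 × 26 = 1274 ≡ 1 (mod 67)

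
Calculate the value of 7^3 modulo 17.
7^{3} = 343 ≡ 3 mod 17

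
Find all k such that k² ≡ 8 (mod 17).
The square roots of 8 mod 17 are 12 and 5. Verify: 12² = 144 ≡ 8 (mod 17)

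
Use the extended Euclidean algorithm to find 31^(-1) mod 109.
Extended GCD: 31(-7) + 109(2) = 1. So 31^(-1) ≡ -7 ≡ 102 (mod 109). Verify: 31 × 102 = 3162 ≡ 1 (mod 109)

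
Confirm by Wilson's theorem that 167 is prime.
(166)! mod 167 = 166. Since this equals -1 mod 167, Wilson confirms 167 is prime.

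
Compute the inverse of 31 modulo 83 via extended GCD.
Extended GCD: 31(-8) + 83(3) = 1. So 31^(-1) ≡ -8 ≡ 75 (mod 83). Verify: 31 × 75 = 2325 ≡ 1 (mod 83)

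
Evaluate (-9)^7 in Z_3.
By repeated squaring mod 3: (-9)^{1}≡0, (-9)^{2}≡0, (-9)^{4}≡0. Then (-9)^{7} = (-9)^{4+2+1} ≡ 0 × 0 × 0 ≡ 0 mod 3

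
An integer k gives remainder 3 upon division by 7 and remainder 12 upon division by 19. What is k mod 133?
M = 7 × 19 = 133. M₁ = 19, y₁ ≡ 3 mod 7. M₂ = 7, y₂ ≡ 11 mod 19. k = 3×19×3 + 12×7×11 ≡ 31 mod 133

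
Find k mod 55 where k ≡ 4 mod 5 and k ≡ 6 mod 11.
M = 5 × 11 = 55. M₁ = 11, y₁ ≡ 1 mod 5. M₂ = 5, y₂ ≡ 9 mod 11. k = 4×11×1 + 6×5×9 ≡ 39 mod 55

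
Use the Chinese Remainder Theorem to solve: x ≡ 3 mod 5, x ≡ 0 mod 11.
M = 5 × 11 = 55. M₁ = 11, y₁ ≡ 1 mod 5. M₂ = 5, y₂ ≡ 9 mod 11. x = 3×11×1 + 0×5×9 ≡ 33 mod 55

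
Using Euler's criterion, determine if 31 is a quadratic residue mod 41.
By Euler's criterion: 31^{20} ≡ 1 mod 41. Since this equals 1, 31 is a QR.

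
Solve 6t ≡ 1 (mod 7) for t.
Since 7 is prime, by Fermat 6^(-1) ≡ 6^{5} ≡ 6 (mod 7). Verify: 6 × 6 = 36 ≡ 1 (mod 7)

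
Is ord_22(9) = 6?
Powers of 9 mod 22: 9^1≡9, 9^2≡15, 9^3≡3, 9^4≡5, 9^5≡1. Already 9^5≡1, so the order is 5 < 6. No, the actual order is 5.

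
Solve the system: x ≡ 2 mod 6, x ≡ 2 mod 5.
M = 6 × 5 = 30. M₁ = 5, y₁ ≡ 5 mod 6. M₂ = 6, y₂ ≡ 1 mod 5. x = 2×5×5 + 2×6×1 ≡ 2 mod 30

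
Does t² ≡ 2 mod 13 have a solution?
By Euler's criterion: 2^{6} ≡ 12 mod 13. Since this equals -1 (≡ 12), 2 is not a QR.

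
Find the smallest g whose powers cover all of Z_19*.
g = 2. Powers: [2, 4, 8, 16, 13, 7, ...] generates all 18 non-zero residues.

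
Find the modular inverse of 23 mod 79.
Since 79 is prime, by Fermat 23^(-1) ≡ 23^{77} ≡ 55 mod 79. Verify: 23 × 55 = 1265 ≡ 1 mod 79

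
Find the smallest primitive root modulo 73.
g = 5. Powers: [5, 25, 52, 41, 59, 3, 15, ...] generates all 72 non-zero residues.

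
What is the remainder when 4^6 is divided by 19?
By repeated squaring (mod 19): 4^{1}≡4, 4^{2}≡16, 4^{4}≡9. Then 4^{6} = 4^{4+2} ≡ 9 × 16 ≡ 11 (mod 19)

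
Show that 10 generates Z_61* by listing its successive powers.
10^1, 10^2, ..., 10^{60} mod 61: [10, 39, 24, 57, 21, 27, 26, 16, 38, 14, 18, 58, 31, 5, 50, 12, 59, 41, 44, 13, 8, 19, 7, 9, 29, 46, 33, 25, 6, 60, 51, 22, 37, 4, 40, 34, 35, 45, 23, 47, 43, 3, 30, 56, 11, 49, 2, 20, 17, 48, 53, 42, 54, 52, 32, 15, 28, 36, 55, 1]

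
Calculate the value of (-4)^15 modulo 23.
By repeated squaring mod 23: (-4)^{1}≡19, (-4)^{2}≡16, (-4)^{4}≡3, (-4)^{8}≡9. Then (-4)^{15} = (-4)^{8+4+2+1} ≡ 9 × 3 × 16 × 19 ≡ 20 mod 23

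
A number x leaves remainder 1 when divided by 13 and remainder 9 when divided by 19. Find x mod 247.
M = 13 × 19 = 247. M₁ = 19, y₁ ≡ 11 mod 13. M₂ = 13, y₂ ≡ 3 mod 19. x = 1×19×11 + 9×13×3 ≡ 66 mod 247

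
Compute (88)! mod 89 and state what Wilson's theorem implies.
(88)! mod 89 = 88. Since this equals -1 (mod 89), Wilson confirms 89 is prime.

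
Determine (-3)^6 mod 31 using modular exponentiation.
By repeated squaring (mod 31): (-3)^{1}≡28, (-3)^{2}≡9, (-3)^{4}≡19. Then (-3)^{6} = (-3)^{4+2} ≡ 19 × 9 ≡ 16 (mod 31)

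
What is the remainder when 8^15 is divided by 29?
By repeated squaring mod 29: 8^{1}≡8, 8^{2}≡6, 8^{4}≡7, 8^{8}≡20. Then 8^{15} = 8^{8+4+2+1} ≡ 20 × 7 × 6 × 8 ≡ 21 mod 29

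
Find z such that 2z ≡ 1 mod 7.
Since 7 is prime, by Fermat 2^(-1) ≡ 2^{5} ≡ 4 mod 7. Verify: 2 × 4 = 8 ≡ 1 mod 7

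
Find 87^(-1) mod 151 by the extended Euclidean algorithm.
Extended GCD: 87(-59) + 151(34) = 1. So 87^(-1) ≡ -59 ≡ 92 mod 151. Verify: 87 × 92 = 8004 ≡ 1 mod 151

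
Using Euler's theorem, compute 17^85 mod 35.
By Euler: 17^{24} ≡ 1 (mod 35) since gcd(17, 35) = 1. 85 = 3×24 + 13. So 17^{85} ≡ 17^{13} ≡ 17 (mod 35)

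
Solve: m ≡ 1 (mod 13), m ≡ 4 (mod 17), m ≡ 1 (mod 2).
M = 13 × 17 × 2 = 442. M₁ = 34, y₁ ≡ 5 (mod 13). M₂ = 26, y₂ ≡ 2 (mod 17). M₃ = 221, y₃ ≡ 1 (mod 2). m = 1×34×5 + 4×26×2 + 1×221×1 ≡ 157 (mod 442)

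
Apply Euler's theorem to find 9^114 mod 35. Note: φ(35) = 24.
By Euler: 9^{24} ≡ 1 mod 35 since gcd(9, 35) = 1. 114 = 4×24 + 18. So 9^{114} ≡ 9^{18} ≡ 1 mod 35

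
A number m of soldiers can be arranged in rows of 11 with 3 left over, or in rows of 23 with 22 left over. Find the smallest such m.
M = 11 × 23 = 253. M₁ = 23, y₁ ≡ 1 (mod 11). M₂ = 11, y₂ ≡ 21 (mod 23). m = 3×23×1 + 22×11×21 ≡ 91 (mod 253)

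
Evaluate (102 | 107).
(102/107) = 102^{53} mod 107 = 1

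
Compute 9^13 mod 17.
By repeated squaring (mod 17): 9^{1}≡9, 9^{2}≡13, 9^{4}≡16, 9^{8}≡1. Then 9^{13} = 9^{8+4+1} ≡ 1 × 16 × 9 ≡ 8 (mod 17)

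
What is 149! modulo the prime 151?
(150)! = (149)! × (150) ≡ -1 (mod 151). So (149)! ≡ -1 × (150)^(-1) ≡ (-1)×(-1) = 1 (mod 151)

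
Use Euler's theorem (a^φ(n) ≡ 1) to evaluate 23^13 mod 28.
By Euler: 23^{12} ≡ 1 (mod 28) since gcd(23, 28) = 1. 13 = 1×12 + 1. So 23^{13} ≡ 23^{1} ≡ 23 (mod 28)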